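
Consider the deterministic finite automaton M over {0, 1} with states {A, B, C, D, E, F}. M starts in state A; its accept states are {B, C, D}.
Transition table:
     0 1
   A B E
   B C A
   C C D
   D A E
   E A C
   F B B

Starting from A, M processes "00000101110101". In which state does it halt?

E

A --0--> B
B --0--> C
C --0--> C
C --0--> C
C --0--> C
C --1--> D
D --0--> A
A --1--> E
E --1--> C
C --1--> D
D --0--> A
A --1--> E
E --0--> A
A --1--> E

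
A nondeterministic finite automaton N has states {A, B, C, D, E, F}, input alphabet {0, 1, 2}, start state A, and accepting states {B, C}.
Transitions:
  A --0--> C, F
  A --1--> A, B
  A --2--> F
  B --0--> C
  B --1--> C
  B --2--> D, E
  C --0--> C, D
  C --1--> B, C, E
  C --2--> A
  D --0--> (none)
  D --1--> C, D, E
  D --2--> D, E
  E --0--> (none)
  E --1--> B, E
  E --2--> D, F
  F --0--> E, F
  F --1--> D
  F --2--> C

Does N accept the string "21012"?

Start: {A}
read 2: {F}
read 1: {D}
read 0: {}
The reachable set is empty and stays empty for the remaining 2 symbols.
Reachable ∩ accepting = {} — empty.

rejected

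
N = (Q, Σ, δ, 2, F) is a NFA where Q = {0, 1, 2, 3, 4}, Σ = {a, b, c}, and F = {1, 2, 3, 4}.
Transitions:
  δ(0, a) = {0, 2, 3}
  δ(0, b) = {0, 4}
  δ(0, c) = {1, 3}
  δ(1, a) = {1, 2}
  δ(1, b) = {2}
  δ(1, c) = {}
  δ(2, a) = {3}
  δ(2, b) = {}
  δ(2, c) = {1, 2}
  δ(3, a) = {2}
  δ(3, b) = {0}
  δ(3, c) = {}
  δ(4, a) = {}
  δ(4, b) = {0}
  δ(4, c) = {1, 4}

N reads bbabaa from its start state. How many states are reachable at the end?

Start: {2}
read b: {}
The reachable set is empty and stays empty for the remaining 5 symbols.
Final reachable set {} has 0 states.

0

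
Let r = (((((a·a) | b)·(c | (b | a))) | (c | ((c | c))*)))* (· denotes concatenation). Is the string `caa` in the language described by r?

no

caa cannot be split into zero or more pieces each matching ((((a·a)|b)·(c|(b|a)))|(c|((c|c))*)).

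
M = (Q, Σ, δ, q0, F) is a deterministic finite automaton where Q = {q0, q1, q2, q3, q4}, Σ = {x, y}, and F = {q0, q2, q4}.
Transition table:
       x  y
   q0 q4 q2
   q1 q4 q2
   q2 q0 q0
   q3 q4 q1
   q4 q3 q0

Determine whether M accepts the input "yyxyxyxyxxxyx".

accepted

q0 --y--> q2
q2 --y--> q0
q0 --x--> q4
q4 --y--> q0
q0 --x--> q4
q4 --y--> q0
q0 --x--> q4
q4 --y--> q0
q0 --x--> q4
q4 --x--> q3
q3 --x--> q4
q4 --y--> q0
q0 --x--> q4
End in state q4, which is an accepting state.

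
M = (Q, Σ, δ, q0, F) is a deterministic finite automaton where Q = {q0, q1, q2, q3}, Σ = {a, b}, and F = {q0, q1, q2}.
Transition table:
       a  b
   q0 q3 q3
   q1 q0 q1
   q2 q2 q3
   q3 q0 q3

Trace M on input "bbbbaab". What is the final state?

q3

q0 --b--> q3
q3 --b--> q3
q3 --b--> q3
q3 --b--> q3
q3 --a--> q0
q0 --a--> q3
q3 --b--> q3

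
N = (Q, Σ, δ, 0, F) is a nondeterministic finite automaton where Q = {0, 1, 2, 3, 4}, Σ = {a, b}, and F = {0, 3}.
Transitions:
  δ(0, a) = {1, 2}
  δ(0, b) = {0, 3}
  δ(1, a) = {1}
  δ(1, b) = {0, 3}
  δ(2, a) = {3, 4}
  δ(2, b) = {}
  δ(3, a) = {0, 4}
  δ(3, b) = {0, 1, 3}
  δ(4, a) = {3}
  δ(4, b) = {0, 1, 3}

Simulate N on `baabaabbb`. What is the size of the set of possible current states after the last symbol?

3

Start: {0}
read b: {0, 3}
read a: {0, 1, 2, 4}
read a: {1, 2, 3, 4}
read b: {0, 1, 3}
read a: {0, 1, 2, 4}
read a: {1, 2, 3, 4}
read b: {0, 1, 3}
read b: {0, 1, 3}
read b: {0, 1, 3}
Final reachable set {0, 1, 3} has 3 states.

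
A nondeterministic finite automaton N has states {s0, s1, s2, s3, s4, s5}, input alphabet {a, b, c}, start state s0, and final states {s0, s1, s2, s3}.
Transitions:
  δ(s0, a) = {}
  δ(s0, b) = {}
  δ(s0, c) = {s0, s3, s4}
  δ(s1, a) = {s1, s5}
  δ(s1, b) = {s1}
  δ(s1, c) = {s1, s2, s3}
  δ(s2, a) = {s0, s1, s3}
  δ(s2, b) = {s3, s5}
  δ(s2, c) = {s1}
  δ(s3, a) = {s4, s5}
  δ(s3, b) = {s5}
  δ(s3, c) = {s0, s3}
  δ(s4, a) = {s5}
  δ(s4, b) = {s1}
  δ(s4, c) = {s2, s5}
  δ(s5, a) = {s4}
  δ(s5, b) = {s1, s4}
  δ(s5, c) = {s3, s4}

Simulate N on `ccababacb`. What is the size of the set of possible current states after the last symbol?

3

Start: {s0}
read c: {s0, s3, s4}
read c: {s0, s2, s3, s4, s5}
read a: {s0, s1, s3, s4, s5}
read b: {s1, s4, s5}
read a: {s1, s4, s5}
read b: {s1, s4}
read a: {s1, s5}
read c: {s1, s2, s3, s4}
read b: {s1, s3, s5}
Final reachable set {s1, s3, s5} has 3 states.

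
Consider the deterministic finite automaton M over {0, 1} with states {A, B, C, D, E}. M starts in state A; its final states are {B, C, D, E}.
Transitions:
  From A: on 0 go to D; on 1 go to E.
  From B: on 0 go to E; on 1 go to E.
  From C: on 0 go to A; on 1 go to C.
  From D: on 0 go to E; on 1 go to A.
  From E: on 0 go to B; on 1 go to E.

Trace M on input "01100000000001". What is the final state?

A --0--> D
D --1--> A
A --1--> E
E --0--> B
B --0--> E
E --0--> B
B --0--> E
E --0--> B
B --0--> E
E --0--> B
B --0--> E
E --0--> B
B --0--> E
E --1--> E

E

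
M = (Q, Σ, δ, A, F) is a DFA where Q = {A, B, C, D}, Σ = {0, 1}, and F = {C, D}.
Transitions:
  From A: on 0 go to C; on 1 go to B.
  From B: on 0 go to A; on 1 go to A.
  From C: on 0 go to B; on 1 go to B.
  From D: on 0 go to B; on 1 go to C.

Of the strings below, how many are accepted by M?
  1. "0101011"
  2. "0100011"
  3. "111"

"0101011": rejected
"0100011": rejected
"111": rejected

0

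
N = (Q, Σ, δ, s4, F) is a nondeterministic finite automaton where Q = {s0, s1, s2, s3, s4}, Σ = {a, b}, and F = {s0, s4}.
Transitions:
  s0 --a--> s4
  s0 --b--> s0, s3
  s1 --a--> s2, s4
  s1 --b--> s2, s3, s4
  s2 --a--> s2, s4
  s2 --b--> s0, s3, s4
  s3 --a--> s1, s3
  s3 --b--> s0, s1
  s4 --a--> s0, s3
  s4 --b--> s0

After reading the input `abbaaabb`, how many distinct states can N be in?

Start: {s4}
read a: {s0, s3}
read b: {s0, s1, s3}
read b: {s0, s1, s2, s3, s4}
read a: {s0, s1, s2, s3, s4}
read a: {s0, s1, s2, s3, s4}
read a: {s0, s1, s2, s3, s4}
read b: {s0, s1, s2, s3, s4}
read b: {s0, s1, s2, s3, s4}
Final reachable set {s0, s1, s2, s3, s4} has 5 states.

5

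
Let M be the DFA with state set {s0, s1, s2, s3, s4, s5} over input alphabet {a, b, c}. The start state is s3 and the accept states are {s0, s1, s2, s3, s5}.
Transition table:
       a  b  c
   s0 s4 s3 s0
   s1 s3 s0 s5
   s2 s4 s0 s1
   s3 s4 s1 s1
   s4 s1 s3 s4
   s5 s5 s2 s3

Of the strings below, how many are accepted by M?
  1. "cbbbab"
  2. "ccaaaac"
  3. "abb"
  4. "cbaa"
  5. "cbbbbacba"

4

"cbbbab": accepted
"ccaaaac": accepted
"abb": accepted
"cbaa": accepted
"cbbbbacba": rejected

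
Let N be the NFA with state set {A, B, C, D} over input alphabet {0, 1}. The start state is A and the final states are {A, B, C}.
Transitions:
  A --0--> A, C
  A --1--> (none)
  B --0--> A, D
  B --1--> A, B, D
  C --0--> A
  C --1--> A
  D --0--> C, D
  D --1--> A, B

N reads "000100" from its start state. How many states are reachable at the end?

2

Start: {A}
read 0: {A, C}
read 0: {A, C}
read 0: {A, C}
read 1: {A}
read 0: {A, C}
read 0: {A, C}
Final reachable set {A, C} has 2 states.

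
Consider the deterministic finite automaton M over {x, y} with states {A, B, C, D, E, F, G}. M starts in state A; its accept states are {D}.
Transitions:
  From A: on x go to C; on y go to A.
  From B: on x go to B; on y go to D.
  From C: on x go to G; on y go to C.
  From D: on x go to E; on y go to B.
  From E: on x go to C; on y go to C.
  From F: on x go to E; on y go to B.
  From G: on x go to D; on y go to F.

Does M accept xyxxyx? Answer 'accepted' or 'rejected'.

A --x--> C
C --y--> C
C --x--> G
G --x--> D
D --y--> B
B --x--> B
End in state B, which is not an accepting state.

rejected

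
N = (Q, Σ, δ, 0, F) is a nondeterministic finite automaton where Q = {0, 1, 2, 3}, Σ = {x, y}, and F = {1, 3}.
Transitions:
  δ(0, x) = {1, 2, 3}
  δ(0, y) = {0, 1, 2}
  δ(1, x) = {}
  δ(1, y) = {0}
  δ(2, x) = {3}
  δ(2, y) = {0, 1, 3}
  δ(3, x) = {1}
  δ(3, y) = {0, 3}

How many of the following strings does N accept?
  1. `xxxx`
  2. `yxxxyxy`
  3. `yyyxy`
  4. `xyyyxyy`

3

`xxxx`: rejected
`yxxxyxy`: accepted
`yyyxy`: accepted
`xyyyxyy`: accepted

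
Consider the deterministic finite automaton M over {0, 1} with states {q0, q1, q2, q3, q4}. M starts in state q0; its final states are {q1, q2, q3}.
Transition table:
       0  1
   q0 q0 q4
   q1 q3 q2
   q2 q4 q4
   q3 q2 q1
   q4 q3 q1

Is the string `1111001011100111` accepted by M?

q0 --1--> q4
q4 --1--> q1
q1 --1--> q2
q2 --1--> q4
q4 --0--> q3
q3 --0--> q2
q2 --1--> q4
q4 --0--> q3
q3 --1--> q1
q1 --1--> q2
q2 --1--> q4
q4 --0--> q3
q3 --0--> q2
q2 --1--> q4
q4 --1--> q1
q1 --1--> q2
End in state q2, which is an accepting state.

accepted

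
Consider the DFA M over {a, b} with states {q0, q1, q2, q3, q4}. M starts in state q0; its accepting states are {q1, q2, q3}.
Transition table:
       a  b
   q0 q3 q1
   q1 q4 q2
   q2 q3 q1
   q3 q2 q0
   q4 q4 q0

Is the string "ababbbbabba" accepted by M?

rejected

q0 --a--> q3
q3 --b--> q0
q0 --a--> q3
q3 --b--> q0
q0 --b--> q1
q1 --b--> q2
q2 --b--> q1
q1 --a--> q4
q4 --b--> q0
q0 --b--> q1
q1 --a--> q4
End in state q4, which is not an accepting state.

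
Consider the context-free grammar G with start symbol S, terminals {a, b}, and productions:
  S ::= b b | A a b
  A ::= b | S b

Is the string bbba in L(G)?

no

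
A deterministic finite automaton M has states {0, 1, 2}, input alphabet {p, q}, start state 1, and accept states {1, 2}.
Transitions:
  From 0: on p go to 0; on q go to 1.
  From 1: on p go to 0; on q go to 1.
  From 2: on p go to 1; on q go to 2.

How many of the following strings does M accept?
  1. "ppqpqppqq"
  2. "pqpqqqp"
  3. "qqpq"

2

"ppqpqppqq": accepted
"pqpqqqp": rejected
"qqpq": accepted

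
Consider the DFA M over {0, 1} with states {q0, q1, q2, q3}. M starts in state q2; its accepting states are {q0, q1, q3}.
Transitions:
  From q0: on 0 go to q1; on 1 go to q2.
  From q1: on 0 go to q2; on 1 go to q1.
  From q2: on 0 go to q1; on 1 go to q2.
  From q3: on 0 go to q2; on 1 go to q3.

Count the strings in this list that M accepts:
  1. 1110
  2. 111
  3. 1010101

2

1110: accepted
111: rejected
1010101: accepted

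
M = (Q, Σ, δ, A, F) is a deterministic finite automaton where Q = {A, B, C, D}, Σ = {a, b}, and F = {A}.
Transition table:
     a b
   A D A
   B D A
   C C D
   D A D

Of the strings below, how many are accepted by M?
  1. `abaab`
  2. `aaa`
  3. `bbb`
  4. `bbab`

`abaab`: rejected
`aaa`: rejected
`bbb`: accepted
`bbab`: rejected

1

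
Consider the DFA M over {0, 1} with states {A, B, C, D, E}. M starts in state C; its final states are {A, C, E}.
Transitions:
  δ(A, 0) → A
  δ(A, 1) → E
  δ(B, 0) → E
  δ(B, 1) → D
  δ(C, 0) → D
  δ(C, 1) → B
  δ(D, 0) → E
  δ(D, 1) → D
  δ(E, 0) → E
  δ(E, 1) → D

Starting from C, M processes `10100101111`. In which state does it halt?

D

C --1--> B
B --0--> E
E --1--> D
D --0--> E
E --0--> E
E --1--> D
D --0--> E
E --1--> D
D --1--> D
D --1--> D
D --1--> D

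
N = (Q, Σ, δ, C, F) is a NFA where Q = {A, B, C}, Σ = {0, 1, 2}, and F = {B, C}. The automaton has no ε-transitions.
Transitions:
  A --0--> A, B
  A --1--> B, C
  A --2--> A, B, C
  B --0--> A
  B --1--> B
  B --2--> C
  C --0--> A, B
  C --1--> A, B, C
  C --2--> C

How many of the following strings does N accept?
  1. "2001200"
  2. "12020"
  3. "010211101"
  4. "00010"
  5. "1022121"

"2001200": accepted
"12020": accepted
"010211101": accepted
"00010": accepted
"1022121": accepted

5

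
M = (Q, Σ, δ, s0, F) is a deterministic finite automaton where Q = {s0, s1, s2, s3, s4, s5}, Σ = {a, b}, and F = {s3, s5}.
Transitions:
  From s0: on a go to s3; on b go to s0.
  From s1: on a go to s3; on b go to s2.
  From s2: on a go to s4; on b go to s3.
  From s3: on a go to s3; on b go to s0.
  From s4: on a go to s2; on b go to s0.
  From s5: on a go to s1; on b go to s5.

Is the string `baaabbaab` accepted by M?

s0 --b--> s0
s0 --a--> s3
s3 --a--> s3
s3 --a--> s3
s3 --b--> s0
s0 --b--> s0
s0 --a--> s3
s3 --a--> s3
s3 --b--> s0
End in state s0, which is not an accepting state.

rejected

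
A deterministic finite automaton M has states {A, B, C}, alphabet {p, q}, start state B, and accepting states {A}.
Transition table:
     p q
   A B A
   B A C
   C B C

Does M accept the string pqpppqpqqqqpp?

accepted

B --p--> A
A --q--> A
A --p--> B
B --p--> A
A --p--> B
B --q--> C
C --p--> B
B --q--> C
C --q--> C
C --q--> C
C --q--> C
C --p--> B
B --p--> A
End in state A, which is an accepting state.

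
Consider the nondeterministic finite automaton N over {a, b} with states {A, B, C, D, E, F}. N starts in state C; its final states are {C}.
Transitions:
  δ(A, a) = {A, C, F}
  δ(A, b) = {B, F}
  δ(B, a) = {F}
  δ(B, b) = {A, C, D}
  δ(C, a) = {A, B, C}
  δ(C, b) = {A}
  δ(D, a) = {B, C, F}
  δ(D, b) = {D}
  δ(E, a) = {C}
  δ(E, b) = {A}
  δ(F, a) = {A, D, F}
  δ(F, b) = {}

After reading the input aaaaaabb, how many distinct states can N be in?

5

Start: {C}
read a: {A, B, C}
read a: {A, B, C, F}
read a: {A, B, C, D, F}
read a: {A, B, C, D, F}
read a: {A, B, C, D, F}
read a: {A, B, C, D, F}
read b: {A, B, C, D, F}
read b: {A, B, C, D, F}
Final reachable set {A, B, C, D, F} has 5 states.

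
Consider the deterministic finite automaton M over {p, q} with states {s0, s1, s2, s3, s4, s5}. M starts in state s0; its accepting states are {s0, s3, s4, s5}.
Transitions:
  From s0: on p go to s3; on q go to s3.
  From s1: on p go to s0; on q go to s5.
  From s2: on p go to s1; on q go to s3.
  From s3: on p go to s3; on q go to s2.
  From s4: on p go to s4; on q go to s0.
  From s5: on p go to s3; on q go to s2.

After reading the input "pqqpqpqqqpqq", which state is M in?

s3

s0 --p--> s3
s3 --q--> s2
s2 --q--> s3
s3 --p--> s3
s3 --q--> s2
s2 --p--> s1
s1 --q--> s5
s5 --q--> s2
s2 --q--> s3
s3 --p--> s3
s3 --q--> s2
s2 --q--> s3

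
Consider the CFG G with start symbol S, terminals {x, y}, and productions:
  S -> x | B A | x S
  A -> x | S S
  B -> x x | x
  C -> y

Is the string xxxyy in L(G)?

no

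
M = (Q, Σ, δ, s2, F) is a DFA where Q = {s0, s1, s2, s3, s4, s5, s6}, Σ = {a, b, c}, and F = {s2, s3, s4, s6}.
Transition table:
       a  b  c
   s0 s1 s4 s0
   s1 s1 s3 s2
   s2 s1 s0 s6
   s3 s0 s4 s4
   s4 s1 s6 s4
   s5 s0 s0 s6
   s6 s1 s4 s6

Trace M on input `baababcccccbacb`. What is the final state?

s2 --b--> s0
s0 --a--> s1
s1 --a--> s1
s1 --b--> s3
s3 --a--> s0
s0 --b--> s4
s4 --c--> s4
s4 --c--> s4
s4 --c--> s4
s4 --c--> s4
s4 --c--> s4
s4 --b--> s6
s6 --a--> s1
s1 --c--> s2
s2 --b--> s0

s0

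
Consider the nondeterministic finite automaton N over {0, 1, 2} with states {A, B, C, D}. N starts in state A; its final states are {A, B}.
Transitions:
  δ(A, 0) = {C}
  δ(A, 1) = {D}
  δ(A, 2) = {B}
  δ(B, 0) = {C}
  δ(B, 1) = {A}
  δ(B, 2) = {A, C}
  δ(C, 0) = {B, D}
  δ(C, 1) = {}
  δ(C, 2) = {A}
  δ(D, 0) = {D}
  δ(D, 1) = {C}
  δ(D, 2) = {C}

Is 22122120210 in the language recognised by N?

rejected

Start: {A}
read 2: {B}
read 2: {A, C}
read 1: {D}
read 2: {C}
read 2: {A}
read 1: {D}
read 2: {C}
read 0: {B, D}
read 2: {A, C}
read 1: {D}
read 0: {D}
Reachable ∩ accepting = {} — empty.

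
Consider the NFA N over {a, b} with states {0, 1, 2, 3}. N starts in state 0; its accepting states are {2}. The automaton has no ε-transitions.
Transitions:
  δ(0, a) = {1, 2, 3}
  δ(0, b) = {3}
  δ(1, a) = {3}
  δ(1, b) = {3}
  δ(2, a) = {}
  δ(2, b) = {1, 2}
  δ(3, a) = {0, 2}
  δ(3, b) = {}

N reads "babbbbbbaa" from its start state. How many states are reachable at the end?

4

Start: {0}
read b: {3}
read a: {0, 2}
read b: {1, 2, 3}
read b: {1, 2, 3}
read b: {1, 2, 3}
read b: {1, 2, 3}
read b: {1, 2, 3}
read b: {1, 2, 3}
read a: {0, 2, 3}
read a: {0, 1, 2, 3}
Final reachable set {0, 1, 2, 3} has 4 states.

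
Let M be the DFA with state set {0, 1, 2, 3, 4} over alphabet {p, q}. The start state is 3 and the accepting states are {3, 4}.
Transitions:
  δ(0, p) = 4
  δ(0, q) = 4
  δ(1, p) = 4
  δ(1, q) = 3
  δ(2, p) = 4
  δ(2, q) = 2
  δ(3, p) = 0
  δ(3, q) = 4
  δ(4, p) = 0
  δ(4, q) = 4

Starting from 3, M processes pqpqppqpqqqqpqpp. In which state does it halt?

3 --p--> 0
0 --q--> 4
4 --p--> 0
0 --q--> 4
4 --p--> 0
0 --p--> 4
4 --q--> 4
4 --p--> 0
0 --q--> 4
4 --q--> 4
4 --q--> 4
4 --q--> 4
4 --p--> 0
0 --q--> 4
4 --p--> 0
0 --p--> 4

4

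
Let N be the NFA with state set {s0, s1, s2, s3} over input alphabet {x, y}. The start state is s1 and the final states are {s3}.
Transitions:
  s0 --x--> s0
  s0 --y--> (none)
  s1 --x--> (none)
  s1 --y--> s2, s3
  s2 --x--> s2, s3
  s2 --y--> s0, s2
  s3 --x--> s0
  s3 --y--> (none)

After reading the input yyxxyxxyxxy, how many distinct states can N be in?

Start: {s1}
read y: {s2, s3}
read y: {s0, s2}
read x: {s0, s2, s3}
read x: {s0, s2, s3}
read y: {s0, s2}
read x: {s0, s2, s3}
read x: {s0, s2, s3}
read y: {s0, s2}
read x: {s0, s2, s3}
read x: {s0, s2, s3}
read y: {s0, s2}
Final reachable set {s0, s2} has 2 states.

2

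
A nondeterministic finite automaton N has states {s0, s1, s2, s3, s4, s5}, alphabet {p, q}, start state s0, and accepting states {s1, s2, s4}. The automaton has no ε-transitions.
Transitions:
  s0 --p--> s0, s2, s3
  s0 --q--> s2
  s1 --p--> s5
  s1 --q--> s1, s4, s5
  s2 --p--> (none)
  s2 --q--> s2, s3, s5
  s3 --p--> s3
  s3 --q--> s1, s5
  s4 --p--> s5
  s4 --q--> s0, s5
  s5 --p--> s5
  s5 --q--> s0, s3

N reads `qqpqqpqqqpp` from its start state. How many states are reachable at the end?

4

Start: {s0}
read q: {s2}
read q: {s2, s3, s5}
read p: {s3, s5}
read q: {s0, s1, s3, s5}
read q: {s0, s1, s2, s3, s4, s5}
read p: {s0, s2, s3, s5}
read q: {s0, s1, s2, s3, s5}
read q: {s0, s1, s2, s3, s4, s5}
read q: {s0, s1, s2, s3, s4, s5}
read p: {s0, s2, s3, s5}
read p: {s0, s2, s3, s5}
Final reachable set {s0, s2, s3, s5} has 4 states.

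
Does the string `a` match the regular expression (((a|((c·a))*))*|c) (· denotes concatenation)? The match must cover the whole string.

yes

The left alternative ((a|((c·a))*))* matches a.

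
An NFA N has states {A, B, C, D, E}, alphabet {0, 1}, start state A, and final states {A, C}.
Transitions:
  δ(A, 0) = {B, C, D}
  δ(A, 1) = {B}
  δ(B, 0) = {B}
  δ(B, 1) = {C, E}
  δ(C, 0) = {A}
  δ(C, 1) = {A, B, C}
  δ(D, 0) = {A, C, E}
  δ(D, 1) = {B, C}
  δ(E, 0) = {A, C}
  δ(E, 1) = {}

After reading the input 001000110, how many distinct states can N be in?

4

Start: {A}
read 0: {B, C, D}
read 0: {A, B, C, E}
read 1: {A, B, C, E}
read 0: {A, B, C, D}
read 0: {A, B, C, D, E}
read 0: {A, B, C, D, E}
read 1: {A, B, C, E}
read 1: {A, B, C, E}
read 0: {A, B, C, D}
Final reachable set {A, B, C, D} has 4 states.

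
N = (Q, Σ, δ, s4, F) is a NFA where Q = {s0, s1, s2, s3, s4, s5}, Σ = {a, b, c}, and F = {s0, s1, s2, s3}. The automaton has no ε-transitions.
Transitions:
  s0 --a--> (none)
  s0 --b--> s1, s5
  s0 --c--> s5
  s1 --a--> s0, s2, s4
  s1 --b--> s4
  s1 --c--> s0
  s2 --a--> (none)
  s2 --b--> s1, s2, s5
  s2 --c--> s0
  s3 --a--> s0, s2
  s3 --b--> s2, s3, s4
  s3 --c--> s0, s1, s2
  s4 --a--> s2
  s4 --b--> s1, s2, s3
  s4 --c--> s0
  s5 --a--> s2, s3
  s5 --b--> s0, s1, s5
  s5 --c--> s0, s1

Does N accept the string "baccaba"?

Start: {s4}
read b: {s1, s2, s3}
read a: {s0, s2, s4}
read c: {s0, s5}
read c: {s0, s1, s5}
read a: {s0, s2, s3, s4}
read b: {s1, s2, s3, s4, s5}
read a: {s0, s2, s3, s4}
Reachable ∩ accepting = {s0, s2, s3} — nonempty.

accepted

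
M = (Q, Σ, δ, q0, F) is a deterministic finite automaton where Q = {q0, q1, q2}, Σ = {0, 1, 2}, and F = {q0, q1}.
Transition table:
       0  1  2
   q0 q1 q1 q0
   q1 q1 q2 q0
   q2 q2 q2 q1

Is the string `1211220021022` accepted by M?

accepted

q0 --1--> q1
q1 --2--> q0
q0 --1--> q1
q1 --1--> q2
q2 --2--> q1
q1 --2--> q0
q0 --0--> q1
q1 --0--> q1
q1 --2--> q0
q0 --1--> q1
q1 --0--> q1
q1 --2--> q0
q0 --2--> q0
End in state q0, which is an accepting state.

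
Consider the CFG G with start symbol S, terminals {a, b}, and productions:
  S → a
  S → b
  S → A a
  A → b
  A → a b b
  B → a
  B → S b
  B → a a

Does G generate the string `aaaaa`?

no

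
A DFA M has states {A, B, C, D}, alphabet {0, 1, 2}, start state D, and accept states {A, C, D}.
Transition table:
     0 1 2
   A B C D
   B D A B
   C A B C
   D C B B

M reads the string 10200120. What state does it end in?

D

D --1--> B
B --0--> D
D --2--> B
B --0--> D
D --0--> C
C --1--> B
B --2--> B
B --0--> D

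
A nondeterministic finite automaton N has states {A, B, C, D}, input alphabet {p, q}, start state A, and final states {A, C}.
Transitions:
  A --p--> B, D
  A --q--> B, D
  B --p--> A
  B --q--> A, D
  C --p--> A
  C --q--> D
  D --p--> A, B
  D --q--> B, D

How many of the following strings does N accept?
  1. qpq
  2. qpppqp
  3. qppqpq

3

qpq: accepted
qpppqp: accepted
qppqpq: accepted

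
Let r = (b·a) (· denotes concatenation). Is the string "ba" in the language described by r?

Split as b·a: b matches b and a matches a.

yes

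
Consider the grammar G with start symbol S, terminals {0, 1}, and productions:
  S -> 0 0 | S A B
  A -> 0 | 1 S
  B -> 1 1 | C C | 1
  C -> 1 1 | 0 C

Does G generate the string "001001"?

S ⇒ SAB ⇒ 00AB ⇒ 001SB ⇒ 00100B ⇒ 001001

yes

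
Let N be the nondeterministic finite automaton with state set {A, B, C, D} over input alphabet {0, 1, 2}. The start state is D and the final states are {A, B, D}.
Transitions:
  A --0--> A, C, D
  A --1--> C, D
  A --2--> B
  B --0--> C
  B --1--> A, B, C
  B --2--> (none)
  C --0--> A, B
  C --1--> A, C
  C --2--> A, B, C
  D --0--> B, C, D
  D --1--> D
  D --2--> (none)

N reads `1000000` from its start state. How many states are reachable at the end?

4

Start: {D}
read 1: {D}
read 0: {B, C, D}
read 0: {A, B, C, D}
read 0: {A, B, C, D}
read 0: {A, B, C, D}
read 0: {A, B, C, D}
read 0: {A, B, C, D}
Final reachable set {A, B, C, D} has 4 states.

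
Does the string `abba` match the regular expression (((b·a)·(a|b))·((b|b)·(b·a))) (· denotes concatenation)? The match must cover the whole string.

No split of abba into u·v has ((b·a)·(a|b)) matching u and ((b|b)·(b·a)) matching v.

no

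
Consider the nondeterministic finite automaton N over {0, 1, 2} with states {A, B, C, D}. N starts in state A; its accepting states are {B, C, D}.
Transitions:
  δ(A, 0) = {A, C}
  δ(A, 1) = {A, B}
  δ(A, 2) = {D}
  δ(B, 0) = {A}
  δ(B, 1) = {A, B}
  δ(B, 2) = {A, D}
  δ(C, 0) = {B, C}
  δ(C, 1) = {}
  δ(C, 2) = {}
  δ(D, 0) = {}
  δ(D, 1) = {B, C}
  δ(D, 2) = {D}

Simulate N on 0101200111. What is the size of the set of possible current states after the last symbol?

2

Start: {A}
read 0: {A, C}
read 1: {A, B}
read 0: {A, C}
read 1: {A, B}
read 2: {A, D}
read 0: {A, C}
read 0: {A, B, C}
read 1: {A, B}
read 1: {A, B}
read 1: {A, B}
Final reachable set {A, B} has 2 states.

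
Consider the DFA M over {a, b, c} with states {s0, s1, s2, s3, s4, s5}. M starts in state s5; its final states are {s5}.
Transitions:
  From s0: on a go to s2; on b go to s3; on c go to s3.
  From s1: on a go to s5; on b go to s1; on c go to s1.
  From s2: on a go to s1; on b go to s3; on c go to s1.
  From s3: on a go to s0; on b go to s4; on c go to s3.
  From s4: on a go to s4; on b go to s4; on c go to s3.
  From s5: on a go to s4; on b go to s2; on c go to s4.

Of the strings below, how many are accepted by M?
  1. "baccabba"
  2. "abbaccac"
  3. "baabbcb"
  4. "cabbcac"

"baccabba": rejected
"abbaccac": rejected
"baabbcb": rejected
"cabbcac": rejected

0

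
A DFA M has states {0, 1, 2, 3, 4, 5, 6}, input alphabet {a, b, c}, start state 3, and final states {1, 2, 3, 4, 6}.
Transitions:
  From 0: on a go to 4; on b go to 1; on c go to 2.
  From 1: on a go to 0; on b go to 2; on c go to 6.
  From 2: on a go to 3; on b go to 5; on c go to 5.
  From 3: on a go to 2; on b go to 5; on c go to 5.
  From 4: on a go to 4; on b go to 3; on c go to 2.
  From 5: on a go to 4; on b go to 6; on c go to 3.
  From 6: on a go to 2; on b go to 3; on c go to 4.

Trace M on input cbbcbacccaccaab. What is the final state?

3

3 --c--> 5
5 --b--> 6
6 --b--> 3
3 --c--> 5
5 --b--> 6
6 --a--> 2
2 --c--> 5
5 --c--> 3
3 --c--> 5
5 --a--> 4
4 --c--> 2
2 --c--> 5
5 --a--> 4
4 --a--> 4
4 --b--> 3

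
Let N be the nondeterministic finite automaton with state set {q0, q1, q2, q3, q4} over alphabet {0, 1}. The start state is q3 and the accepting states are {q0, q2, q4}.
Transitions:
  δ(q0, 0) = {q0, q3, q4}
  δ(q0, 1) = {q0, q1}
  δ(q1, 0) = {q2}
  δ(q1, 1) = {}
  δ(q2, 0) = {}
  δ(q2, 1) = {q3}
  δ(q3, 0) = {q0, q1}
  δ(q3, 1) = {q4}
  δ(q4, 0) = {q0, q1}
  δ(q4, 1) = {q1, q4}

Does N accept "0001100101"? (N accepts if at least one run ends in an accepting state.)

Start: {q3}
read 0: {q0, q1}
read 0: {q0, q2, q3, q4}
read 0: {q0, q1, q3, q4}
read 1: {q0, q1, q4}
read 1: {q0, q1, q4}
read 0: {q0, q1, q2, q3, q4}
read 0: {q0, q1, q2, q3, q4}
read 1: {q0, q1, q3, q4}
read 0: {q0, q1, q2, q3, q4}
read 1: {q0, q1, q3, q4}
Reachable ∩ accepting = {q0, q4} — nonempty.

accepted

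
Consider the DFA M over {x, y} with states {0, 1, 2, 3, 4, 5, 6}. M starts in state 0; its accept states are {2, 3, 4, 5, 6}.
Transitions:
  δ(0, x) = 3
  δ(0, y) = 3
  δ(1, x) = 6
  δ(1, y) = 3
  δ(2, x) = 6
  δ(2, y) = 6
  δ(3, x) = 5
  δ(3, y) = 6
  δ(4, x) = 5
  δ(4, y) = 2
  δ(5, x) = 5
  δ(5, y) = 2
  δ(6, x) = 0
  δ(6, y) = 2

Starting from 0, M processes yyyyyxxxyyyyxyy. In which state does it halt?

6

0 --y--> 3
3 --y--> 6
6 --y--> 2
2 --y--> 6
6 --y--> 2
2 --x--> 6
6 --x--> 0
0 --x--> 3
3 --y--> 6
6 --y--> 2
2 --y--> 6
6 --y--> 2
2 --x--> 6
6 --y--> 2
2 --y--> 6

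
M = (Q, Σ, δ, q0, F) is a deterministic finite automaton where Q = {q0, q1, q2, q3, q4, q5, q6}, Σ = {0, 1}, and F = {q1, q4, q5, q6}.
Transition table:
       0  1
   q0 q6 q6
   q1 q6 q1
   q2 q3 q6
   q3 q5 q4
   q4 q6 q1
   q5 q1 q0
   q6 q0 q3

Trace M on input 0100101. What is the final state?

q3

q0 --0--> q6
q6 --1--> q3
q3 --0--> q5
q5 --0--> q1
q1 --1--> q1
q1 --0--> q6
q6 --1--> q3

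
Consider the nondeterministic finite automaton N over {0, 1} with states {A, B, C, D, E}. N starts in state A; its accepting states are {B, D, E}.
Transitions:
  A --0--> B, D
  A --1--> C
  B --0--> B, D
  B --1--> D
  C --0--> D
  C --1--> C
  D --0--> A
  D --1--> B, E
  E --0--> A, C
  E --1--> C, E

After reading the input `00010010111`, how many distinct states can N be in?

Start: {A}
read 0: {B, D}
read 0: {A, B, D}
read 0: {A, B, D}
read 1: {B, C, D, E}
read 0: {A, B, C, D}
read 0: {A, B, D}
read 1: {B, C, D, E}
read 0: {A, B, C, D}
read 1: {B, C, D, E}
read 1: {B, C, D, E}
read 1: {B, C, D, E}
Final reachable set {B, C, D, E} has 4 states.

4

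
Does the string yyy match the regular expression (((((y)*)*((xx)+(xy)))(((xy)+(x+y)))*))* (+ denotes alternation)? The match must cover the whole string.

yyy cannot be split into zero or more pieces each matching ((((y)*)*((xx)+(xy)))(((xy)+(x+y)))*).

no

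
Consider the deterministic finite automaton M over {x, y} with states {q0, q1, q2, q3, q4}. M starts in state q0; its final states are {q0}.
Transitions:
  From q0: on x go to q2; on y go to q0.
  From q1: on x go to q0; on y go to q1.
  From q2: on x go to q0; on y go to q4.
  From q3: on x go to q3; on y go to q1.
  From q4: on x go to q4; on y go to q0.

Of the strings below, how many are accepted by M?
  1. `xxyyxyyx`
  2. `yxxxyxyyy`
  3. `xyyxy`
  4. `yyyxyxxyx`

`xxyyxyyx`: rejected
`yxxxyxyyy`: accepted
`xyyxy`: rejected
`yyyxyxxyx`: rejected

1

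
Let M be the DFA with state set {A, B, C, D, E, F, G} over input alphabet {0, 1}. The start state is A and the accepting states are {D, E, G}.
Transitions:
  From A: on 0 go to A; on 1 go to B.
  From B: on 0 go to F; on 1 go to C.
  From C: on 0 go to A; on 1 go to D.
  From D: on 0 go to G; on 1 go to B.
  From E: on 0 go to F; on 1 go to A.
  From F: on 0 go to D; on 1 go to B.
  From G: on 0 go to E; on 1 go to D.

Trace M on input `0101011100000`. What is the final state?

G

A --0--> A
A --1--> B
B --0--> F
F --1--> B
B --0--> F
F --1--> B
B --1--> C
C --1--> D
D --0--> G
G --0--> E
E --0--> F
F --0--> D
D --0--> G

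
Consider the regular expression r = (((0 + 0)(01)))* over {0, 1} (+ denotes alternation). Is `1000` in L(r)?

1000 cannot be split into zero or more pieces each matching ((0+0)(01)).

no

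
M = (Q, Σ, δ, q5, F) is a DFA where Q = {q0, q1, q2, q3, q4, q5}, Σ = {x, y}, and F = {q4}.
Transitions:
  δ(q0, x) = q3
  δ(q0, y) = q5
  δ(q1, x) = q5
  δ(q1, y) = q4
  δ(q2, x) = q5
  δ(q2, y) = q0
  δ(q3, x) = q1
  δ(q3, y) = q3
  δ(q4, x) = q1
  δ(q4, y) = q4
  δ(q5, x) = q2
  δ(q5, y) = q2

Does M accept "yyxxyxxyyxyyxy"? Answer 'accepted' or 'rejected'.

accepted

q5 --y--> q2
q2 --y--> q0
q0 --x--> q3
q3 --x--> q1
q1 --y--> q4
q4 --x--> q1
q1 --x--> q5
q5 --y--> q2
q2 --y--> q0
q0 --x--> q3
q3 --y--> q3
q3 --y--> q3
q3 --x--> q1
q1 --y--> q4
End in state q4, which is an accepting state.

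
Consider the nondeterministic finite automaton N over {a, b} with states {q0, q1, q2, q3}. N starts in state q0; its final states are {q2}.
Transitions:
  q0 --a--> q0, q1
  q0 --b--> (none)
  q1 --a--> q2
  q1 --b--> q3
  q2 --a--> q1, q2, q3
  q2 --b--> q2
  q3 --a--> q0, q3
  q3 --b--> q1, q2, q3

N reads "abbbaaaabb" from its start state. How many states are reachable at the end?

Start: {q0}
read a: {q0, q1}
read b: {q3}
read b: {q1, q2, q3}
read b: {q1, q2, q3}
read a: {q0, q1, q2, q3}
read a: {q0, q1, q2, q3}
read a: {q0, q1, q2, q3}
read a: {q0, q1, q2, q3}
read b: {q1, q2, q3}
read b: {q1, q2, q3}
Final reachable set {q1, q2, q3} has 3 states.

3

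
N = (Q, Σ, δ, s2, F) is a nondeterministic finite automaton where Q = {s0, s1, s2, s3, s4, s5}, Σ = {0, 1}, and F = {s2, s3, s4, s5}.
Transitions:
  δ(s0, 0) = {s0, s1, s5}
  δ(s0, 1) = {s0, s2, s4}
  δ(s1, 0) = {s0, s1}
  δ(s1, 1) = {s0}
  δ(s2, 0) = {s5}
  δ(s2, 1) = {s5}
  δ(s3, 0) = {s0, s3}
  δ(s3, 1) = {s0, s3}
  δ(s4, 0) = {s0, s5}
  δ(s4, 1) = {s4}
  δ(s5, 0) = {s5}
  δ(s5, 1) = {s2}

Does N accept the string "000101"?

Start: {s2}
read 0: {s5}
read 0: {s5}
read 0: {s5}
read 1: {s2}
read 0: {s5}
read 1: {s2}
Reachable ∩ accepting = {s2} — nonempty.

accepted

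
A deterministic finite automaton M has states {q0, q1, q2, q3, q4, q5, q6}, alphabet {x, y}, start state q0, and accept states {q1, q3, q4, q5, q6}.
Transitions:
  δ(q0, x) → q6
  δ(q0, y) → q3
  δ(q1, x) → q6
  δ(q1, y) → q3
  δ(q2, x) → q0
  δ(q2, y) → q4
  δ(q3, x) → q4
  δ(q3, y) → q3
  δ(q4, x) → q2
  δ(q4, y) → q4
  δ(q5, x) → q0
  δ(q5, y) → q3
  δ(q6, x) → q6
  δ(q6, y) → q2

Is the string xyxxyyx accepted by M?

rejected

q0 --x--> q6
q6 --y--> q2
q2 --x--> q0
q0 --x--> q6
q6 --y--> q2
q2 --y--> q4
q4 --x--> q2
End in state q2, which is not an accepting state.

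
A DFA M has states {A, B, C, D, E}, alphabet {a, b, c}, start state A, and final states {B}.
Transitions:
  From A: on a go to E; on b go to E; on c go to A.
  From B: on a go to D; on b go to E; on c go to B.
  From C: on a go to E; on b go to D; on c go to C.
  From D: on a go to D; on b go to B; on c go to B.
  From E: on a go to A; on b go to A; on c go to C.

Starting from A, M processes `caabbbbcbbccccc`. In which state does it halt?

A

A --c--> A
A --a--> E
E --a--> A
A --b--> E
E --b--> A
A --b--> E
E --b--> A
A --c--> A
A --b--> E
E --b--> A
A --c--> A
A --c--> A
A --c--> A
A --c--> A
A --c--> A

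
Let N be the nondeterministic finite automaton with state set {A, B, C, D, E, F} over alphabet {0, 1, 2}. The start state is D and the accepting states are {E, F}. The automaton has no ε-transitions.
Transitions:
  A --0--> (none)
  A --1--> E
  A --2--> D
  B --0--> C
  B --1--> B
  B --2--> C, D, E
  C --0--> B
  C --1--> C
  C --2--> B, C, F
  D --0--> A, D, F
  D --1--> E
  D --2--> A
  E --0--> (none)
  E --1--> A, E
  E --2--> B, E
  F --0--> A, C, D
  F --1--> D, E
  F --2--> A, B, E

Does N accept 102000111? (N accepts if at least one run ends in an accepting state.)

rejected

Start: {D}
read 1: {E}
read 0: {}
The reachable set is empty and stays empty for the remaining 7 symbols.
Reachable ∩ accepting = {} — empty.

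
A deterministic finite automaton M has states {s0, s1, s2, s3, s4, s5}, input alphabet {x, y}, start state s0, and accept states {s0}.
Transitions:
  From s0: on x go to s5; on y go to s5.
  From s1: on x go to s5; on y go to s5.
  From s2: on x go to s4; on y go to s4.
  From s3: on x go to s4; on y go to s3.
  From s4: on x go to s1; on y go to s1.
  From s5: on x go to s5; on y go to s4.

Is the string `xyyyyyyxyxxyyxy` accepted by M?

rejected

s0 --x--> s5
s5 --y--> s4
s4 --y--> s1
s1 --y--> s5
s5 --y--> s4
s4 --y--> s1
s1 --y--> s5
s5 --x--> s5
s5 --y--> s4
s4 --x--> s1
s1 --x--> s5
s5 --y--> s4
s4 --y--> s1
s1 --x--> s5
s5 --y--> s4
End in state s4, which is not an accepting state.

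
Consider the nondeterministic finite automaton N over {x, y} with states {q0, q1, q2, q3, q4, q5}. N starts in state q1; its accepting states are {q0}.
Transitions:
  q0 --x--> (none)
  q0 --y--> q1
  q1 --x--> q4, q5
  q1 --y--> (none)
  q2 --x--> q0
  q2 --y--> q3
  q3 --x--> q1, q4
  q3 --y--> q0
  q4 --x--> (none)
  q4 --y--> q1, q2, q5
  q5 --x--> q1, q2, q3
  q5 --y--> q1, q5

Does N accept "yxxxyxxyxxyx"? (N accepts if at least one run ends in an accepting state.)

Start: {q1}
read y: {}
The reachable set is empty and stays empty for the remaining 11 symbols.
Reachable ∩ accepting = {} — empty.

rejected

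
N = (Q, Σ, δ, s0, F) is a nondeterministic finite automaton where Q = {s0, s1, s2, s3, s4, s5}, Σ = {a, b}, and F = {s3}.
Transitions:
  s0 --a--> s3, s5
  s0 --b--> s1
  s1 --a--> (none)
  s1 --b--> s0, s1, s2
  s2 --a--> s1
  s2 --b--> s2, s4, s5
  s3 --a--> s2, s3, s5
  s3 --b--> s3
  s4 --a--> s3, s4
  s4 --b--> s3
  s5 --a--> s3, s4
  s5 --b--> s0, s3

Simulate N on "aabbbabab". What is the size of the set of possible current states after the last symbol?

6

Start: {s0}
read a: {s3, s5}
read a: {s2, s3, s4, s5}
read b: {s0, s2, s3, s4, s5}
read b: {s0, s1, s2, s3, s4, s5}
read b: {s0, s1, s2, s3, s4, s5}
read a: {s1, s2, s3, s4, s5}
read b: {s0, s1, s2, s3, s4, s5}
read a: {s1, s2, s3, s4, s5}
read b: {s0, s1, s2, s3, s4, s5}
Final reachable set {s0, s1, s2, s3, s4, s5} has 6 states.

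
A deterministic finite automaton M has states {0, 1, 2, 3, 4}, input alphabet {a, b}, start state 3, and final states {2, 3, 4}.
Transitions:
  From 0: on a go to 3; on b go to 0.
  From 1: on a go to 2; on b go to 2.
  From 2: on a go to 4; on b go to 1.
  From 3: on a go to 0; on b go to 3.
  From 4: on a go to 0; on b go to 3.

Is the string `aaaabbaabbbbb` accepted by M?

3 --a--> 0
0 --a--> 3
3 --a--> 0
0 --a--> 3
3 --b--> 3
3 --b--> 3
3 --a--> 0
0 --a--> 3
3 --b--> 3
3 --b--> 3
3 --b--> 3
3 --b--> 3
3 --b--> 3
End in state 3, which is an accepting state.

accepted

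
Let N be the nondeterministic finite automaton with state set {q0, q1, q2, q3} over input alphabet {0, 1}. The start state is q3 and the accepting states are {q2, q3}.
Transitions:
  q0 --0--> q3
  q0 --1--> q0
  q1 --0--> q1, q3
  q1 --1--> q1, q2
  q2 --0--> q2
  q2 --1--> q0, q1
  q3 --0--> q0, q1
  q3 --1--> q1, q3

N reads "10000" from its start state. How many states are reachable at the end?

Start: {q3}
read 1: {q1, q3}
read 0: {q0, q1, q3}
read 0: {q0, q1, q3}
read 0: {q0, q1, q3}
read 0: {q0, q1, q3}
Final reachable set {q0, q1, q3} has 3 states.

3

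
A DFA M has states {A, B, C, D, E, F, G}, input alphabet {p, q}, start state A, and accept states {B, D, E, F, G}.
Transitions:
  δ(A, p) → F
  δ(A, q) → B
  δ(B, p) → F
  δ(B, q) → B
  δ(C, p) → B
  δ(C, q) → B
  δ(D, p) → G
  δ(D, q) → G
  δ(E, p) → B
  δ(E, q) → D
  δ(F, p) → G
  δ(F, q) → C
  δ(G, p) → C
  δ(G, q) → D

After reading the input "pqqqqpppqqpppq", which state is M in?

B

A --p--> F
F --q--> C
C --q--> B
B --q--> B
B --q--> B
B --p--> F
F --p--> G
G --p--> C
C --q--> B
B --q--> B
B --p--> F
F --p--> G
G --p--> C
C --q--> B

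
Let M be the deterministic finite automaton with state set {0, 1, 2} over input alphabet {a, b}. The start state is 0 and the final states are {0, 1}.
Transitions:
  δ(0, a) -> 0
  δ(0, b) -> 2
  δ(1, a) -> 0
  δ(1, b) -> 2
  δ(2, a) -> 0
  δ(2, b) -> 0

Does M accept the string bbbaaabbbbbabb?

accepted

0 --b--> 2
2 --b--> 0
0 --b--> 2
2 --a--> 0
0 --a--> 0
0 --a--> 0
0 --b--> 2
2 --b--> 0
0 --b--> 2
2 --b--> 0
0 --b--> 2
2 --a--> 0
0 --b--> 2
2 --b--> 0
End in state 0, which is an accepting state.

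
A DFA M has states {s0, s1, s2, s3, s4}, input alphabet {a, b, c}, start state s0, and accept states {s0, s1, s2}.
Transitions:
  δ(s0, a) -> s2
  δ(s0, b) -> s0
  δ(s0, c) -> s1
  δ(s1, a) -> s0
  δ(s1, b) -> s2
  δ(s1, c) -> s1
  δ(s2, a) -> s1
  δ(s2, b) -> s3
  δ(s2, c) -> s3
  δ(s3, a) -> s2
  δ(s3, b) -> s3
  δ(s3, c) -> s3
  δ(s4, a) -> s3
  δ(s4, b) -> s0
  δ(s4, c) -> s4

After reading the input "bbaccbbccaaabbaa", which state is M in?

s0 --b--> s0
s0 --b--> s0
s0 --a--> s2
s2 --c--> s3
s3 --c--> s3
s3 --b--> s3
s3 --b--> s3
s3 --c--> s3
s3 --c--> s3
s3 --a--> s2
s2 --a--> s1
s1 --a--> s0
s0 --b--> s0
s0 --b--> s0
s0 --a--> s2
s2 --a--> s1

s1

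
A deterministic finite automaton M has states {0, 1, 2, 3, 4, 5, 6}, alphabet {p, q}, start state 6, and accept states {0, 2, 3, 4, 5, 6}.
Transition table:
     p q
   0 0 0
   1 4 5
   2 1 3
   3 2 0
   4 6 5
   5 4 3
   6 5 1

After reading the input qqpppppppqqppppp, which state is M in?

6 --q--> 1
1 --q--> 5
5 --p--> 4
4 --p--> 6
6 --p--> 5
5 --p--> 4
4 --p--> 6
6 --p--> 5
5 --p--> 4
4 --q--> 5
5 --q--> 3
3 --p--> 2
2 --p--> 1
1 --p--> 4
4 --p--> 6
6 --p--> 5

5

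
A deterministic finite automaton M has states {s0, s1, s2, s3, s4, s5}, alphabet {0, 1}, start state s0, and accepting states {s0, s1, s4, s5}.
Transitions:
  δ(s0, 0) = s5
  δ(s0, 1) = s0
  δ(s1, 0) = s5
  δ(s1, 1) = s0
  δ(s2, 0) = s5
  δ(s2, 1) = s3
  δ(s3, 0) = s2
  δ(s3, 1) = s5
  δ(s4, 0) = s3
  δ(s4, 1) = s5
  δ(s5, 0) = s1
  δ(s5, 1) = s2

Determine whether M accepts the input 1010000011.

s0 --1--> s0
s0 --0--> s5
s5 --1--> s2
s2 --0--> s5
s5 --0--> s1
s1 --0--> s5
s5 --0--> s1
s1 --0--> s5
s5 --1--> s2
s2 --1--> s3
End in state s3, which is not an accepting state.

rejected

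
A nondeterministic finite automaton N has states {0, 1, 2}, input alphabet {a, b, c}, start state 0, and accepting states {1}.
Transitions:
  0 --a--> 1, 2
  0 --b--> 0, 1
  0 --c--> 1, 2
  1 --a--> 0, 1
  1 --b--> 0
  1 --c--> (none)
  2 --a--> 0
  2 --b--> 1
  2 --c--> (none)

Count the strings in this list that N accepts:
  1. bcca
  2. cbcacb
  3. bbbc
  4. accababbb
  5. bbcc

bcca: rejected
cbcacb: accepted
bbbc: accepted
accababbb: rejected
bbcc: rejected

2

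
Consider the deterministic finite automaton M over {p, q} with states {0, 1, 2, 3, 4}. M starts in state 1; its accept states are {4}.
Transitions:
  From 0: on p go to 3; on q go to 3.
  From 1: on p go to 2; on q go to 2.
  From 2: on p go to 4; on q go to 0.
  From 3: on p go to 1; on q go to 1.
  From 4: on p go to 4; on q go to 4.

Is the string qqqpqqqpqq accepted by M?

1 --q--> 2
2 --q--> 0
0 --q--> 3
3 --p--> 1
1 --q--> 2
2 --q--> 0
0 --q--> 3
3 --p--> 1
1 --q--> 2
2 --q--> 0
End in state 0, which is not an accepting state.

rejected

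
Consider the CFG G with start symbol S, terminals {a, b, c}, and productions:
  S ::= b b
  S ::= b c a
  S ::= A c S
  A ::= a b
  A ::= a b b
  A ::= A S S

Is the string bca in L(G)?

yes

S ⇒ bca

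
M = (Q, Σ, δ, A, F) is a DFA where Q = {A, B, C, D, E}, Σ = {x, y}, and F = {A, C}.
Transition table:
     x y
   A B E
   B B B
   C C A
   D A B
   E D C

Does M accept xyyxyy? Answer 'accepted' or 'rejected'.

A --x--> B
B --y--> B
B --y--> B
B --x--> B
B --y--> B
B --y--> B
End in state B, which is not an accepting state.

rejected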